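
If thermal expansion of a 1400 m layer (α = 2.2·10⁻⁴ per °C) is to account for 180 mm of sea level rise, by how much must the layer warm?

ΔT ≈ 0.584 °C

ΔT = Δh/(αH) = 0.18 / (2.2×10⁻⁴ × 1400) ≈ 0.5844 °C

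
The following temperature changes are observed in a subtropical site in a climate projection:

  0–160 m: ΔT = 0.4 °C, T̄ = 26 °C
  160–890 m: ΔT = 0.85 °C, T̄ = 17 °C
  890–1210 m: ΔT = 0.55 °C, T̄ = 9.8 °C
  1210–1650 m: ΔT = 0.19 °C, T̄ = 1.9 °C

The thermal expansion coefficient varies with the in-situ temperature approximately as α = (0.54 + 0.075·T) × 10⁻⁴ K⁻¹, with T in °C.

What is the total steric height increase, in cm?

about 16 cm

Layer 1: α = (0.54 + 0.075×26)×10⁻⁴ = 2.49×10⁻⁴ K⁻¹
Layer 2: α = (0.54 + 0.075×17)×10⁻⁴ = 1.815×10⁻⁴ K⁻¹
Layer 3: α = (0.54 + 0.075×9.8)×10⁻⁴ = 1.275×10⁻⁴ K⁻¹
Layer 4: α = (0.54 + 0.075×1.9)×10⁻⁴ = 0.6825×10⁻⁴ K⁻¹
0–160 m: 0.4 × 160 × 2.49×10⁻⁴ = 0.015936 m
Layer 2: 730 × 1.815×10⁻⁴ × 0.85 = 0.11262075 m
890–1210 m: 0.55 × 1.275×10⁻⁴ × 320 = 0.02244 m
Layer 4: 0.6825×10⁻⁴ × 0.19 × 440 = 0.0057057 m
Δh = 0.015936 + 0.11262075 + 0.02244 + 0.0057057 = 0.15670245 m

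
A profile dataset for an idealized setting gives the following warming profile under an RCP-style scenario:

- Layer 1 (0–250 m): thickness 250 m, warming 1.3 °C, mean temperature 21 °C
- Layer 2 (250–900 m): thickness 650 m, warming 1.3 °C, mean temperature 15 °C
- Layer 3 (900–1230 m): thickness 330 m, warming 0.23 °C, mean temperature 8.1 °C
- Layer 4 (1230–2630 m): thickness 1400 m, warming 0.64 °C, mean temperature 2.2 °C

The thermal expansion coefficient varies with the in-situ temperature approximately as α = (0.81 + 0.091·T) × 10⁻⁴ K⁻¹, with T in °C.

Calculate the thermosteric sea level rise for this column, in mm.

Δh ≈ 374 mm

Layer 1: α = (0.81 + 0.091×21)×10⁻⁴ = 2.721×10⁻⁴ K⁻¹
Layer 2: α = (0.81 + 0.091×15)×10⁻⁴ = 2.175×10⁻⁴ K⁻¹
Layer 3: α = (0.81 + 0.091×8.1)×10⁻⁴ = 1.5471×10⁻⁴ K⁻¹
Layer 4: α = (0.81 + 0.091×2.2)×10⁻⁴ = 1.0102×10⁻⁴ K⁻¹
250 × 2.721×10⁻⁴ × 1.3 = 0.0884325 m
Layer 2: 2.175×10⁻⁴ × 650 × 1.3 = 0.1837875 m
Layer 3: 0.23 × 330 × 1.5471×10⁻⁴ = 0.011742489 m
0.64 × 1400 × 1.0102×10⁻⁴ = 0.09051392 m
Δh = 0.0884325 + 0.1837875 + 0.011742489 + 0.09051392 = 0.374476409 m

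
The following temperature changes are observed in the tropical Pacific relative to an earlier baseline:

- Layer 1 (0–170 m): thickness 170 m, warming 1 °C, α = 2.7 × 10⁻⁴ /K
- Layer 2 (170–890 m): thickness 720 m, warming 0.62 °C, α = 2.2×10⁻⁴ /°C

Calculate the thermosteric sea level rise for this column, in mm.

170 × 2.7×10⁻⁴ × 1 = 0.04590 m
170–890 m: 2.2×10⁻⁴ × 720 × 0.62 = 0.098208 m
Δh = 0.04590 + 0.098208 = 0.144108 m

144 mm of thermosteric rise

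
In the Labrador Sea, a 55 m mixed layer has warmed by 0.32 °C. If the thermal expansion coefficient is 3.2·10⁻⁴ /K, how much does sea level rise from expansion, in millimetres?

Δh = 5.63 mm

Δh = αΔT·H = 3.2×10⁻⁴ × 0.32 × 55 = 0.005632 m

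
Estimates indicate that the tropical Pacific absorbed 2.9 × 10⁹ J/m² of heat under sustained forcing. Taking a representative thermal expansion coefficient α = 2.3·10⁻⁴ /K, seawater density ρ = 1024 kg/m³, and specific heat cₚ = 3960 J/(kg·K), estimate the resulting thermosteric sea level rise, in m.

Δh = αQ/(ρcₚ) = 2.3×10⁻⁴ × 2.9×10⁹ / (1024 × 3960) ≈ 0.16449 m

Δh ≈ 0.164 m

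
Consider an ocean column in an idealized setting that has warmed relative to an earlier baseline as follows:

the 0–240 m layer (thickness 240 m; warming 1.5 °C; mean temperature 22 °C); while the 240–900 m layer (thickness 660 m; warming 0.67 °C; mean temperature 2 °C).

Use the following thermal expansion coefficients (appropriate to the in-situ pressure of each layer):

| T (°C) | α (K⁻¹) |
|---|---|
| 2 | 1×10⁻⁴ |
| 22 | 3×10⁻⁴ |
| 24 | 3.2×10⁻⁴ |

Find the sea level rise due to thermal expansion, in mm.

Layer 1 at 22 °C → α = 3×10⁻⁴ K⁻¹
Layer 2 at 2 °C → α = 1×10⁻⁴ K⁻¹
0–240 m: 240 × 3×10⁻⁴ × 1.5 = 0.10800 m
0.67 × 660 × 1×10⁻⁴ = 0.04422 m
Δh = 0.10800 + 0.04422 = 0.15222 m ≈ 150 mm

Δh ≈ 150 mm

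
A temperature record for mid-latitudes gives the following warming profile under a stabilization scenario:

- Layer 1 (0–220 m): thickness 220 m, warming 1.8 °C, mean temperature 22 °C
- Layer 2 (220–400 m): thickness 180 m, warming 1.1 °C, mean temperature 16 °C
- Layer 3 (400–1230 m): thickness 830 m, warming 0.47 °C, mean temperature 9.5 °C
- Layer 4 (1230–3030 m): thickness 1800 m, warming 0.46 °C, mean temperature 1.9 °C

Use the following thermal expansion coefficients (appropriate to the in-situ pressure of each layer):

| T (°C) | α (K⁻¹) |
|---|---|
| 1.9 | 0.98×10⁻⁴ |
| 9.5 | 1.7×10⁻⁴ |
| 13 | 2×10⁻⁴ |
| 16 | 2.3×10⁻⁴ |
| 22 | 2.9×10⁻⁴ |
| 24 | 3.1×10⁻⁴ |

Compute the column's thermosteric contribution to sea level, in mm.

Layer 1 at 22 °C → α = 2.9×10⁻⁴ K⁻¹
Layer 2 at 16 °C → α = 2.3×10⁻⁴ K⁻¹
Layer 3 at 9.5 °C → α = 1.7×10⁻⁴ K⁻¹
Layer 4 at 1.9 °C → α = 0.98×10⁻⁴ K⁻¹
0–220 m: 2.9×10⁻⁴ × 220 × 1.8 = 0.11484 m
1.1 × 2.3×10⁻⁴ × 180 = 0.04554 m
Layer 3: 0.47 × 1.7×10⁻⁴ × 830 = 0.066317 m
Layer 4: 1800 × 0.46 × 0.98×10⁻⁴ = 0.081144 m
Δh = 0.11484 + 0.04554 + 0.066317 + 0.081144 = 0.307841 m

Δh ≈ 308 mm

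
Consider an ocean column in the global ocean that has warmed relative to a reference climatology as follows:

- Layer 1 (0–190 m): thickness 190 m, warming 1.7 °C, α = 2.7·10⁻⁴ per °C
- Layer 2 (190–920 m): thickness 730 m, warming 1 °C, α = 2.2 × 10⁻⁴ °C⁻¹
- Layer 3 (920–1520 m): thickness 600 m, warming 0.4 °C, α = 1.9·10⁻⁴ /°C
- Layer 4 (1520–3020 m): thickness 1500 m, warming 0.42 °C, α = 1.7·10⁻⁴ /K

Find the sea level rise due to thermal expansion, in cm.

Δh ≈ 40.1 cm

Layer 1: 190 × 2.7×10⁻⁴ × 1.7 = 0.08721 m
Layer 2: 2.2×10⁻⁴ × 1 × 730 = 0.16060 m
920–1520 m: 1.9×10⁻⁴ × 600 × 0.4 = 0.04560 m
1520–3020 m: 1.7×10⁻⁴ × 0.42 × 1500 = 0.10710 m
Δh = 0.08721 + 0.16060 + 0.04560 + 0.10710 = 0.40051 m ≈ 40.1 cm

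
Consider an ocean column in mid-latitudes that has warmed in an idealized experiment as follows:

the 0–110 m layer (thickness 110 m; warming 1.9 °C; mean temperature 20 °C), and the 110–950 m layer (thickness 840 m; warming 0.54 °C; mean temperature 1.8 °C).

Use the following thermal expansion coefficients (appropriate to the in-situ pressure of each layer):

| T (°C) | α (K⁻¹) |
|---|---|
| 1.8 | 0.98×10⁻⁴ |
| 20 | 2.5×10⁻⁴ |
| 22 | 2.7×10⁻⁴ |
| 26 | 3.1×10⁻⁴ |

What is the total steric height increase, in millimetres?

Layer 1 at 20 °C → α = 2.5×10⁻⁴ K⁻¹
Layer 2 at 1.8 °C → α = 0.98×10⁻⁴ K⁻¹
2.5×10⁻⁴ × 1.9 × 110 = 0.05225 m
0.54 × 840 × 0.98×10⁻⁴ = 0.0444528 m
Δh = 0.05225 + 0.0444528 = 0.0967028 m ≈ 96.7 mm

Δh = 96.7 mm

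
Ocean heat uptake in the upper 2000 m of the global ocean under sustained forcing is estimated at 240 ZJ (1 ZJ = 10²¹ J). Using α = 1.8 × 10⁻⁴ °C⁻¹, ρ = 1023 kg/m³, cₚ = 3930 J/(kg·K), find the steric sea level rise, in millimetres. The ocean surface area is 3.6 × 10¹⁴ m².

Per unit area: Q = 240×10²¹ / (3.6×10¹⁴) ≈ 6.667×10⁸ J/m²
Δh = αQ/(ρcₚ) = 1.8×10⁻⁴ × 6.667×10⁸ / (1023 × 3930) ≈ 0.029849 m

Δh = 29.8 mm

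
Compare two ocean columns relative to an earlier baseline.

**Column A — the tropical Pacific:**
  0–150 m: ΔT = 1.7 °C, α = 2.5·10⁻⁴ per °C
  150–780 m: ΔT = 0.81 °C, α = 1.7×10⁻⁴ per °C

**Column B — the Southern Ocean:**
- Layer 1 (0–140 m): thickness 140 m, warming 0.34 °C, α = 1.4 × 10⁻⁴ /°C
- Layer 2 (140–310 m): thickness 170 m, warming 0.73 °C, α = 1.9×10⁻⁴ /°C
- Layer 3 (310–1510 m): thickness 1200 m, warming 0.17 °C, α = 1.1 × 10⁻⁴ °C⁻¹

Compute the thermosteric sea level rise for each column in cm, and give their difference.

A 150 × 1.7 × 2.5×10⁻⁴ = 0.06375 m
A Layer 2: 0.81 × 1.7×10⁻⁴ × 630 = 0.086751 m
A total: 0.150501 m
B Layer 1: 1.4×10⁻⁴ × 0.34 × 140 = 0.006664 m
B 1.9×10⁻⁴ × 0.73 × 170 = 0.023579 m
B 0.17 × 1.1×10⁻⁴ × 1200 = 0.02244 m
B total: 0.052683 m
Difference: 0.150501 − 0.052683 = 0.097818 m

Δh_A ≈ 15 cm, Δh_B ≈ 5.3 cm; difference ≈ 9.8 cm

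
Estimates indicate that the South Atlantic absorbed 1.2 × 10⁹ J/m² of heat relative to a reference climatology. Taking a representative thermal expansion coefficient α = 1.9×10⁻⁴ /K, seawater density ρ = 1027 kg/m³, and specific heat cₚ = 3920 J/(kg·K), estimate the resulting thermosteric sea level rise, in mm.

Δh = αQ/(ρcₚ) = 1.9×10⁻⁴ × 1.2×10⁹ / (1027 × 3920) ≈ 0.056634 m

57 mm of thermosteric rise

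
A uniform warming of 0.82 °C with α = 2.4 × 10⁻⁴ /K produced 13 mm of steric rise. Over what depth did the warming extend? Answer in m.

H ≈ 66.1 m

H = Δh/(αΔT) = 0.013 / (2.4×10⁻⁴ × 0.82) ≈ 66.06 m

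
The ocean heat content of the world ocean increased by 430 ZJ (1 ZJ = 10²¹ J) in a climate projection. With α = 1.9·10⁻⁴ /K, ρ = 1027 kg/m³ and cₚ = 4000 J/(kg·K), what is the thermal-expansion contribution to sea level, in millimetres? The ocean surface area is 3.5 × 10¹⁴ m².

Per unit area: Q = 430×10²¹ / (3.5×10¹⁴) ≈ 1.229×10⁹ J/m²
Δh = αQ/(ρcₚ) = 1.9×10⁻⁴ × 1.229×10⁹ / (1027 × 4000) ≈ 0.056843 m

57 mm of thermosteric rise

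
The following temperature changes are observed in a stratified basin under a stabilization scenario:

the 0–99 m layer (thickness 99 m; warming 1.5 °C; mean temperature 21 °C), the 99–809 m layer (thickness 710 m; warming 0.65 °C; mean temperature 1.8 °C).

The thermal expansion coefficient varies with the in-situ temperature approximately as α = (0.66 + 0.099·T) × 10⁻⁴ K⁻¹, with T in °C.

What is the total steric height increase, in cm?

Layer 1: α = (0.66 + 0.099×21)×10⁻⁴ = 2.739×10⁻⁴ K⁻¹
Layer 2: α = (0.66 + 0.099×1.8)×10⁻⁴ = 0.8382×10⁻⁴ K⁻¹
Layer 1: 99 × 1.5 × 2.739×10⁻⁴ = 0.04067415 m
Layer 2: 0.8382×10⁻⁴ × 710 × 0.65 = 0.03868293 m
Δh = 0.04067415 + 0.03868293 = 0.07935708 m

Δh ≈ 7.94 cm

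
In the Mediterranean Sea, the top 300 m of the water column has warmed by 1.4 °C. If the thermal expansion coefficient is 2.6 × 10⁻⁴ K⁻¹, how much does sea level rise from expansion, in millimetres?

Δh = αΔT·H = 2.6×10⁻⁴ × 1.4 × 300 = 0.10920 m

109 mm of thermosteric rise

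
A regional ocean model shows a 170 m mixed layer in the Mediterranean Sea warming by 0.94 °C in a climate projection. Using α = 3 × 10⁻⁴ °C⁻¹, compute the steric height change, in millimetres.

47.9 mm

Δh = αΔT·H = 3×10⁻⁴ × 0.94 × 170 = 0.04794 m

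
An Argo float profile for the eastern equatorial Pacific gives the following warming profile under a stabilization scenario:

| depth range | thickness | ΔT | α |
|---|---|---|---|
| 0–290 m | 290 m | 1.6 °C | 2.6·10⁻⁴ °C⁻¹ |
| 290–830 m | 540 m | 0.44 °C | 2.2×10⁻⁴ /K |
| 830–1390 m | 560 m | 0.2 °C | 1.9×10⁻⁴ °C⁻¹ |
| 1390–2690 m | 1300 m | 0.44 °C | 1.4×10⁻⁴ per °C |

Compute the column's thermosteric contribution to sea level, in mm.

0–290 m: 1.6 × 2.6×10⁻⁴ × 290 = 0.12064 m
Layer 2: 0.44 × 540 × 2.2×10⁻⁴ = 0.052272 m
Layer 3: 1.9×10⁻⁴ × 0.2 × 560 = 0.02128 m
1390–2690 m: 1300 × 0.44 × 1.4×10⁻⁴ = 0.08008 m
Δh = 0.12064 + 0.052272 + 0.02128 + 0.08008 = 0.274272 m

Δh = 274 mm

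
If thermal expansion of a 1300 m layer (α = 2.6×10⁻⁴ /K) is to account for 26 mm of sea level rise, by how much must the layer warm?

ΔT = Δh/(αH) = 0.026 / (2.6×10⁻⁴ × 1300) ≈ 0.07692 K

about 0.0769 K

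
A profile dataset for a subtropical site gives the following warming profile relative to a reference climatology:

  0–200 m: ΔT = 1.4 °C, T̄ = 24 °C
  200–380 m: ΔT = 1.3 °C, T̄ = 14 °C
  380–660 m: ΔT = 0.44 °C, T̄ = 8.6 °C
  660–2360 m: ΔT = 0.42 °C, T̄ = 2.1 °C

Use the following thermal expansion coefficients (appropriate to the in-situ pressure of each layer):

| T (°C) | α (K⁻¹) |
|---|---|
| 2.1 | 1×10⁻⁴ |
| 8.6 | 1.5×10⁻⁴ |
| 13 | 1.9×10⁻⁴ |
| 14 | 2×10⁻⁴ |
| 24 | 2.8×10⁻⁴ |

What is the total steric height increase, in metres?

Δh = 0.215 m

Layer 1 at 24 °C → α = 2.8×10⁻⁴ K⁻¹
Layer 2 at 14 °C → α = 2×10⁻⁴ K⁻¹
Layer 3 at 8.6 °C → α = 1.5×10⁻⁴ K⁻¹
Layer 4 at 2.1 °C → α = 1×10⁻⁴ K⁻¹
0–200 m: 200 × 1.4 × 2.8×10⁻⁴ = 0.07840 m
180 × 2×10⁻⁴ × 1.3 = 0.04680 m
1.5×10⁻⁴ × 280 × 0.44 = 0.01848 m
Layer 4: 1×10⁻⁴ × 0.42 × 1700 = 0.07140 m
Δh = 0.07840 + 0.04680 + 0.01848 + 0.07140 = 0.21508 m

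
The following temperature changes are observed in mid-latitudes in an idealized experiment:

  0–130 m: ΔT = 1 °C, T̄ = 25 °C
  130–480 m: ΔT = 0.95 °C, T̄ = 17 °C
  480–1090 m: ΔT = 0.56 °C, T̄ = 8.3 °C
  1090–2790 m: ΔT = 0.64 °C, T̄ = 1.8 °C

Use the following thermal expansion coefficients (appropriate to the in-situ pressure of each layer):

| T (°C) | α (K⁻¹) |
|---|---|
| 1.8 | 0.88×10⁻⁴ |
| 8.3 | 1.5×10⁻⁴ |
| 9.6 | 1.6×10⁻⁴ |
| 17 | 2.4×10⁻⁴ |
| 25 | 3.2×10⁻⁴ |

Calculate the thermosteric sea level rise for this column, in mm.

Layer 1 at 25 °C → α = 3.2×10⁻⁴ K⁻¹
Layer 2 at 17 °C → α = 2.4×10⁻⁴ K⁻¹
Layer 3 at 8.3 °C → α = 1.5×10⁻⁴ K⁻¹
Layer 4 at 1.8 °C → α = 0.88×10⁻⁴ K⁻¹
Layer 1: 130 × 3.2×10⁻⁴ × 1 = 0.04160 m
130–480 m: 0.95 × 350 × 2.4×10⁻⁴ = 0.07980 m
480–1090 m: 610 × 0.56 × 1.5×10⁻⁴ = 0.05124 m
Layer 4: 0.64 × 1700 × 0.88×10⁻⁴ = 0.095744 m
Δh = 0.04160 + 0.07980 + 0.05124 + 0.095744 = 0.268384 m ≈ 270 mm

270 mm of thermosteric rise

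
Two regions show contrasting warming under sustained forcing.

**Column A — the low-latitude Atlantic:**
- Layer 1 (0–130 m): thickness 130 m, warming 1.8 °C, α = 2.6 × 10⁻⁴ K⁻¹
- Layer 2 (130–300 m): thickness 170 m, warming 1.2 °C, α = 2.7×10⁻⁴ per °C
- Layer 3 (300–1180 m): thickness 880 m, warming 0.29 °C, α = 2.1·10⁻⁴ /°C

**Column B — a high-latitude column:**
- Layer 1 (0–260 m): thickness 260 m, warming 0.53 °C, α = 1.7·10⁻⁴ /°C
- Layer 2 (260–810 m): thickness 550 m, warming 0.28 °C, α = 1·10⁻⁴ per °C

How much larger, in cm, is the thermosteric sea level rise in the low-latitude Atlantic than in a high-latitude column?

A 1.8 × 2.6×10⁻⁴ × 130 = 0.06084 m
A Layer 2: 2.7×10⁻⁴ × 170 × 1.2 = 0.05508 m
A Layer 3: 0.29 × 2.1×10⁻⁴ × 880 = 0.053592 m
A total: 0.169512 m
B 0.53 × 1.7×10⁻⁴ × 260 = 0.023426 m
B 260–810 m: 550 × 0.28 × 1×10⁻⁴ = 0.01540 m
B total: 0.038826 m
Difference: 0.169512 − 0.038826 = 0.130686 m

13 cm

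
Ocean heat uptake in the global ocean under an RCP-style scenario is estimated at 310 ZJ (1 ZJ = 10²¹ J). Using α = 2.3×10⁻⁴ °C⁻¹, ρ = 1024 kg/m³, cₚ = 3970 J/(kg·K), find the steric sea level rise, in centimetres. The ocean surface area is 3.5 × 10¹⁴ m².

about 5.01 cm

Per unit area: Q = 310×10²¹ / (3.5×10¹⁴) ≈ 8.857×10⁸ J/m²
Δh = αQ/(ρcₚ) = 2.3×10⁻⁴ × 8.857×10⁸ / (1024 × 3970) ≈ 0.05011 m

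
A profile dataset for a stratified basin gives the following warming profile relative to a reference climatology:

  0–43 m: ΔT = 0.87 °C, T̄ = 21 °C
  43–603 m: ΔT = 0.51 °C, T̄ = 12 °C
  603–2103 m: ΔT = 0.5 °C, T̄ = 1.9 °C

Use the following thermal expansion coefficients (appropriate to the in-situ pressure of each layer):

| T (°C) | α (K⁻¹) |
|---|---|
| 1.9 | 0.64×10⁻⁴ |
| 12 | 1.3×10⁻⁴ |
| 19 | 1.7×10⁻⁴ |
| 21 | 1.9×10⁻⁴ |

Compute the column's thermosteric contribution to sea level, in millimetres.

Layer 1 at 21 °C → α = 1.9×10⁻⁴ K⁻¹
Layer 2 at 12 °C → α = 1.3×10⁻⁴ K⁻¹
Layer 3 at 1.9 °C → α = 0.64×10⁻⁴ K⁻¹
0–43 m: 1.9×10⁻⁴ × 43 × 0.87 = 0.0071079 m
560 × 0.51 × 1.3×10⁻⁴ = 0.037128 m
603–2103 m: 1500 × 0.5 × 0.64×10⁻⁴ = 0.04800 m
Δh = 0.0071079 + 0.037128 + 0.04800 = 0.0922359 m ≈ 92.2 mm

92.2 mm of thermosteric rise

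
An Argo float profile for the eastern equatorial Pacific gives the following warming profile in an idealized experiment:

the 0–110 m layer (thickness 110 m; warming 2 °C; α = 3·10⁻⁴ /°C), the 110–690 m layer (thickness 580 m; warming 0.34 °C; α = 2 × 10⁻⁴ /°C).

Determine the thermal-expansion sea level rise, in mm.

105 mm of thermosteric rise

2 × 110 × 3×10⁻⁴ = 0.06600 m
Layer 2: 580 × 0.34 × 2×10⁻⁴ = 0.03944 m
Δh = 0.06600 + 0.03944 = 0.10544 m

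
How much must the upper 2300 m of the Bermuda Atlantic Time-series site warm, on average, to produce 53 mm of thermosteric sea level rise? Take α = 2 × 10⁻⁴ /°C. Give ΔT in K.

0.115 K

ΔT = Δh/(αH) = 0.053 / (2×10⁻⁴ × 2300) ≈ 0.1152 K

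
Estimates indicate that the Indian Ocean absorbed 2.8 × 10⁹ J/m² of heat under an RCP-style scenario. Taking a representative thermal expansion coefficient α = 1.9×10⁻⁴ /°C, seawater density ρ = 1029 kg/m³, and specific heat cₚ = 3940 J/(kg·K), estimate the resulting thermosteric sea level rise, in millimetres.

about 131 mm

Δh = αQ/(ρcₚ) = 1.9×10⁻⁴ × 2.8×10⁹ / (1029 × 3940) ≈ 0.13122 m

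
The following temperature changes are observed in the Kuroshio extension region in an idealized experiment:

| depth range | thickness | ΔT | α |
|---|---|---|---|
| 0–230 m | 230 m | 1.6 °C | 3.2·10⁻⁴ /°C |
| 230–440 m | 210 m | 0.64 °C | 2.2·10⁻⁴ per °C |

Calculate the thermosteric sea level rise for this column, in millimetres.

Layer 1: 1.6 × 230 × 3.2×10⁻⁴ = 0.11776 m
210 × 2.2×10⁻⁴ × 0.64 = 0.029568 m
Δh = 0.11776 + 0.029568 = 0.147328 m ≈ 147 mm

147 mm of thermosteric rise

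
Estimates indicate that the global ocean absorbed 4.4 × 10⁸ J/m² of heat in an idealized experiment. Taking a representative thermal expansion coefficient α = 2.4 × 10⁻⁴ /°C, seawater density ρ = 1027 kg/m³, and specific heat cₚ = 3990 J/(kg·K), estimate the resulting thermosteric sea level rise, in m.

Δh = αQ/(ρcₚ) = 2.4×10⁻⁴ × 4.4×10⁸ / (1027 × 3990) ≈ 0.02577 m

Δh ≈ 0.0258 m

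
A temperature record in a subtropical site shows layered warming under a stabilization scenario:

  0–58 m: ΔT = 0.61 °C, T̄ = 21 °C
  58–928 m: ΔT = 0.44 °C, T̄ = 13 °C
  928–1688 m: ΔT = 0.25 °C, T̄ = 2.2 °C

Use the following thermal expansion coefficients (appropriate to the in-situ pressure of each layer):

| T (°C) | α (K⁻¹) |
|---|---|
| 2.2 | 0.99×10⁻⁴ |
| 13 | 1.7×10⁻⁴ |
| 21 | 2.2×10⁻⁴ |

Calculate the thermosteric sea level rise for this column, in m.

Δh ≈ 0.0917 m

Layer 1 at 21 °C → α = 2.2×10⁻⁴ K⁻¹
Layer 2 at 13 °C → α = 1.7×10⁻⁴ K⁻¹
Layer 3 at 2.2 °C → α = 0.99×10⁻⁴ K⁻¹
58 × 0.61 × 2.2×10⁻⁴ = 0.0077836 m
58–928 m: 1.7×10⁻⁴ × 0.44 × 870 = 0.065076 m
Layer 3: 0.99×10⁻⁴ × 0.25 × 760 = 0.01881 m
Δh = 0.0077836 + 0.065076 + 0.01881 = 0.0916696 m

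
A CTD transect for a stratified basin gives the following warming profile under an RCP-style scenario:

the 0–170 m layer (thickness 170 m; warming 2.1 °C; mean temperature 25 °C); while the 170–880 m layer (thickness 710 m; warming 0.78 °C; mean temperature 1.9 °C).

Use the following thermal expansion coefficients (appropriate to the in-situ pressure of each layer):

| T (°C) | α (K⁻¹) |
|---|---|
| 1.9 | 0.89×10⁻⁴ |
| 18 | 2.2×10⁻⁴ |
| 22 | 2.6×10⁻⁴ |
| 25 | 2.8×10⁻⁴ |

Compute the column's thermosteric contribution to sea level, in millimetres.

about 150 mm

Layer 1 at 25 °C → α = 2.8×10⁻⁴ K⁻¹
Layer 2 at 1.9 °C → α = 0.89×10⁻⁴ K⁻¹
Layer 1: 170 × 2.1 × 2.8×10⁻⁴ = 0.09996 m
Layer 2: 710 × 0.89×10⁻⁴ × 0.78 = 0.0492882 m
Δh = 0.09996 + 0.0492882 = 0.1492482 m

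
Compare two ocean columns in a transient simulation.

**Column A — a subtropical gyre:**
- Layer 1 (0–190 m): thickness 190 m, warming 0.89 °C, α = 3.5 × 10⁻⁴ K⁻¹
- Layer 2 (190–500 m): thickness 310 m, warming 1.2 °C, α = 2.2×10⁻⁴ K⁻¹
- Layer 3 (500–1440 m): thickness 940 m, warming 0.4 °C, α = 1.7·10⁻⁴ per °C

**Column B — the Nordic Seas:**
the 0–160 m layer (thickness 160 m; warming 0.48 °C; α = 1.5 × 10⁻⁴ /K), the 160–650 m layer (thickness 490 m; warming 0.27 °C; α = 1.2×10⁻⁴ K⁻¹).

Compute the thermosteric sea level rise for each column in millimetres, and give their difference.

A: 205 mm; B: 27.4 mm; difference 178 mm

A 190 × 3.5×10⁻⁴ × 0.89 = 0.059185 m
A Layer 2: 1.2 × 2.2×10⁻⁴ × 310 = 0.08184 m
A 500–1440 m: 940 × 1.7×10⁻⁴ × 0.4 = 0.06392 m
A total: 0.204945 m
B Layer 1: 0.48 × 160 × 1.5×10⁻⁴ = 0.01152 m
B 160–650 m: 490 × 1.2×10⁻⁴ × 0.27 = 0.015876 m
B total: 0.027396 m
Difference: 0.204945 − 0.027396 = 0.177549 m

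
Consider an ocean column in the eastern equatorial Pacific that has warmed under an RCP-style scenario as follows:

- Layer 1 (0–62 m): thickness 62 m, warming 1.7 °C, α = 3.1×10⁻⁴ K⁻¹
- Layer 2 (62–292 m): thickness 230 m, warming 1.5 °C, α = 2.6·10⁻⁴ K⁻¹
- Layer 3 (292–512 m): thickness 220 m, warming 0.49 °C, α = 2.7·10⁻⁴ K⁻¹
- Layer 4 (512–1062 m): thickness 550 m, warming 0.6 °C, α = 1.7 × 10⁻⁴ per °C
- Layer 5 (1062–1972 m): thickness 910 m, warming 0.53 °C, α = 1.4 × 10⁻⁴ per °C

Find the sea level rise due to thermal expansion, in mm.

0–62 m: 3.1×10⁻⁴ × 1.7 × 62 = 0.032674 m
62–292 m: 2.6×10⁻⁴ × 1.5 × 230 = 0.08970 m
292–512 m: 220 × 0.49 × 2.7×10⁻⁴ = 0.029106 m
Layer 4: 1.7×10⁻⁴ × 0.6 × 550 = 0.05610 m
910 × 1.4×10⁻⁴ × 0.53 = 0.067522 m
Δh = 0.032674 + 0.08970 + 0.029106 + 0.05610 + 0.067522 = 0.275102 m ≈ 280 mm

280 mm of thermosteric rise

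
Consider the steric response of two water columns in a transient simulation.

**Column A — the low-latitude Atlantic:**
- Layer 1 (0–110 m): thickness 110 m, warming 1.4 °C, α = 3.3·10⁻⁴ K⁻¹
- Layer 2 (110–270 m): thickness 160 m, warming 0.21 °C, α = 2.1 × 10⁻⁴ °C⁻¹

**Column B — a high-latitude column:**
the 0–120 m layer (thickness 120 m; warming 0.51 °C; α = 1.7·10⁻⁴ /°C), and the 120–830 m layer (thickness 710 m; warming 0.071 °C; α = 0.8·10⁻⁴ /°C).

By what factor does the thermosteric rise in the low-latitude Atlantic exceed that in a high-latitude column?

4.01

A 0–110 m: 1.4 × 3.3×10⁻⁴ × 110 = 0.05082 m
A Layer 2: 0.21 × 160 × 2.1×10⁻⁴ = 0.007056 m
A total: 0.057876 m
B Layer 1: 1.7×10⁻⁴ × 0.51 × 120 = 0.010404 m
B 120–830 m: 0.071 × 0.8×10⁻⁴ × 710 = 0.0040328 m
B total: 0.0144368 m
Ratio: 0.057876 / 0.0144368 ≈ 4.009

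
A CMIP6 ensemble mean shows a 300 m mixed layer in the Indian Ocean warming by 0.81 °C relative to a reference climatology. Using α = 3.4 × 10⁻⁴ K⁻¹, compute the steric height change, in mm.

Δh = αΔT·H = 3.4×10⁻⁴ × 0.81 × 300 = 0.08262 m

Δh ≈ 82.6 mm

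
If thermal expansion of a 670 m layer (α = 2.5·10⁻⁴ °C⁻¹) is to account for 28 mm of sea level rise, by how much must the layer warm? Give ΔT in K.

about 0.17 K

ΔT = Δh/(αH) = 0.028 / (2.5×10⁻⁴ × 670) ≈ 0.1672 K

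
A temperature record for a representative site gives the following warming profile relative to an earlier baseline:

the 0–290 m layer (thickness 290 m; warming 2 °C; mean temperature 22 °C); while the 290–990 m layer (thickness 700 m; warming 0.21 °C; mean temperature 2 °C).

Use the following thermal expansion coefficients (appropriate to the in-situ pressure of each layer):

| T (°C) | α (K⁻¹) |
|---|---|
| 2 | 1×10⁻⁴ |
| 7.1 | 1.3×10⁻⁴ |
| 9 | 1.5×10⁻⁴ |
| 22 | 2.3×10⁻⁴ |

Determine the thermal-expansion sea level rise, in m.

Δh = 0.148 m

Layer 1 at 22 °C → α = 2.3×10⁻⁴ K⁻¹
Layer 2 at 2 °C → α = 1×10⁻⁴ K⁻¹
Layer 1: 2.3×10⁻⁴ × 2 × 290 = 0.13340 m
Layer 2: 700 × 0.21 × 1×10⁻⁴ = 0.01470 m
Δh = 0.13340 + 0.01470 = 0.14810 m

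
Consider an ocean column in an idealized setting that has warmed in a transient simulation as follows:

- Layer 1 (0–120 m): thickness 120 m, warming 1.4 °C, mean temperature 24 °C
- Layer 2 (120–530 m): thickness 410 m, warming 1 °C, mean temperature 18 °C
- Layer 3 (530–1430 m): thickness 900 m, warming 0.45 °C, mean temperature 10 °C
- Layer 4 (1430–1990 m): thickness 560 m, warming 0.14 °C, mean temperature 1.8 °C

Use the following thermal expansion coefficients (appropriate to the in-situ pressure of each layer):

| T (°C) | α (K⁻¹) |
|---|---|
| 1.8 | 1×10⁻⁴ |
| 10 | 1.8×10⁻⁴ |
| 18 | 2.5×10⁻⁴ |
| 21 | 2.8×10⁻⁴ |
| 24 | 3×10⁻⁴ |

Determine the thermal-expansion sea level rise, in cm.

23.4 cm

Layer 1 at 24 °C → α = 3×10⁻⁴ K⁻¹
Layer 2 at 18 °C → α = 2.5×10⁻⁴ K⁻¹
Layer 3 at 10 °C → α = 1.8×10⁻⁴ K⁻¹
Layer 4 at 1.8 °C → α = 1×10⁻⁴ K⁻¹
120 × 1.4 × 3×10⁻⁴ = 0.05040 m
120–530 m: 410 × 1 × 2.5×10⁻⁴ = 0.10250 m
530–1430 m: 1.8×10⁻⁴ × 900 × 0.45 = 0.07290 m
1×10⁻⁴ × 0.14 × 560 = 0.00784 m
Δh = 0.05040 + 0.10250 + 0.07290 + 0.00784 = 0.23364 m ≈ 23.4 cm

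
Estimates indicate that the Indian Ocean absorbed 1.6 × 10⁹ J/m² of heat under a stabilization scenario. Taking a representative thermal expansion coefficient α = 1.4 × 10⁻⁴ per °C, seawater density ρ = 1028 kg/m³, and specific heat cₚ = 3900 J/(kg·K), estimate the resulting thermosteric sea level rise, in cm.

5.59 cm of thermosteric rise

Δh = αQ/(ρcₚ) = 1.4×10⁻⁴ × 1.6×10⁹ / (1028 × 3900) ≈ 0.055871 m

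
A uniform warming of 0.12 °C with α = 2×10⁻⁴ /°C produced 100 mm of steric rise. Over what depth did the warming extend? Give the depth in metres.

H = Δh/(αΔT) = 0.1 / (2×10⁻⁴ × 0.12) ≈ 4167 m

4170 m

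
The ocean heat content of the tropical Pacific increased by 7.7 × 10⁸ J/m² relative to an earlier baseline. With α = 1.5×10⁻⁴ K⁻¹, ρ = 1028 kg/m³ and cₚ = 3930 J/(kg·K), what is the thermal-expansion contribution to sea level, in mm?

Δh ≈ 29 mm

Δh = αQ/(ρcₚ) = 1.5×10⁻⁴ × 7.7×10⁸ / (1028 × 3930) ≈ 0.028589 m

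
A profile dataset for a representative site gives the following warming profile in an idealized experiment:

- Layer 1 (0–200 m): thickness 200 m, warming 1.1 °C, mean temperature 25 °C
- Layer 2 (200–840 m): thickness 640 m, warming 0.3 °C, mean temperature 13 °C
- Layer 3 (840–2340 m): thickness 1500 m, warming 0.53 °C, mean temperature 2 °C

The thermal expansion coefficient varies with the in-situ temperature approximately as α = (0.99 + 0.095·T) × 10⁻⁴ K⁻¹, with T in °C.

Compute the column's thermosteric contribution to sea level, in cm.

Layer 1: α = (0.99 + 0.095×25)×10⁻⁴ = 3.365×10⁻⁴ K⁻¹
Layer 2: α = (0.99 + 0.095×13)×10⁻⁴ = 2.225×10⁻⁴ K⁻¹
Layer 3: α = (0.99 + 0.095×2)×10⁻⁴ = 1.18×10⁻⁴ K⁻¹
Layer 1: 200 × 1.1 × 3.365×10⁻⁴ = 0.07403 m
2.225×10⁻⁴ × 640 × 0.3 = 0.04272 m
840–2340 m: 1500 × 1.18×10⁻⁴ × 0.53 = 0.09381 m
Δh = 0.07403 + 0.04272 + 0.09381 = 0.21056 m ≈ 21.1 cm

21.1 cm of thermosteric rise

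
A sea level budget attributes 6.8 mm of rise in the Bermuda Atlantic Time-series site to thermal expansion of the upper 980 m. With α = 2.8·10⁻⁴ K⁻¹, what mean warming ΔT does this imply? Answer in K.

0.0248 K

ΔT = Δh/(αH) = 0.0068 / (2.8×10⁻⁴ × 980) ≈ 0.02478 K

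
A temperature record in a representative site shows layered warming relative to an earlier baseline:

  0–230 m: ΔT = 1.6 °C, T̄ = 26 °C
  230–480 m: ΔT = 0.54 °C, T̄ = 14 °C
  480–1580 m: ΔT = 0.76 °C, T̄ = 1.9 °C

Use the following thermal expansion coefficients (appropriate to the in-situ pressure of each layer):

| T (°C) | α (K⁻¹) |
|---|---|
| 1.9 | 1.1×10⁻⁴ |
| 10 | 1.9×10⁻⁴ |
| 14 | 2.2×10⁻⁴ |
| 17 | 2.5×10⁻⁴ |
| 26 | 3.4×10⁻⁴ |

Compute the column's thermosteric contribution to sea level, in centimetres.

about 24.7 cm

Layer 1 at 26 °C → α = 3.4×10⁻⁴ K⁻¹
Layer 2 at 14 °C → α = 2.2×10⁻⁴ K⁻¹
Layer 3 at 1.9 °C → α = 1.1×10⁻⁴ K⁻¹
Layer 1: 230 × 3.4×10⁻⁴ × 1.6 = 0.12512 m
230–480 m: 0.54 × 2.2×10⁻⁴ × 250 = 0.02970 m
1.1×10⁻⁴ × 1100 × 0.76 = 0.09196 m
Δh = 0.12512 + 0.02970 + 0.09196 = 0.24678 m ≈ 24.7 cm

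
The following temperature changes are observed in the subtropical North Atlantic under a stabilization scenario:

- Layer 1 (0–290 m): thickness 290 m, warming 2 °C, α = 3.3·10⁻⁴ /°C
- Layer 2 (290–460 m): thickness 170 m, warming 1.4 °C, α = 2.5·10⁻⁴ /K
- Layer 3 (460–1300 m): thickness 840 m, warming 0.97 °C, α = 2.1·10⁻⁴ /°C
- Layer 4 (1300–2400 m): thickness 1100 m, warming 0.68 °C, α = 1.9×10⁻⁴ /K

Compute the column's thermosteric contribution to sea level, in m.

Layer 1: 290 × 2 × 3.3×10⁻⁴ = 0.19140 m
290–460 m: 170 × 1.4 × 2.5×10⁻⁴ = 0.05950 m
460–1300 m: 0.97 × 2.1×10⁻⁴ × 840 = 0.171108 m
1300–2400 m: 1.9×10⁻⁴ × 1100 × 0.68 = 0.14212 m
Δh = 0.19140 + 0.05950 + 0.171108 + 0.14212 = 0.564128 m ≈ 0.56 m

about 0.56 m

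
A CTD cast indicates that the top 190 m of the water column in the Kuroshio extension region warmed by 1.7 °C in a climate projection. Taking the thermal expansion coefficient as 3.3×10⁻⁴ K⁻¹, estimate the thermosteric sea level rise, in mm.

Δh = αΔT·H = 3.3×10⁻⁴ × 1.7 × 190 = 0.10659 m

107 mm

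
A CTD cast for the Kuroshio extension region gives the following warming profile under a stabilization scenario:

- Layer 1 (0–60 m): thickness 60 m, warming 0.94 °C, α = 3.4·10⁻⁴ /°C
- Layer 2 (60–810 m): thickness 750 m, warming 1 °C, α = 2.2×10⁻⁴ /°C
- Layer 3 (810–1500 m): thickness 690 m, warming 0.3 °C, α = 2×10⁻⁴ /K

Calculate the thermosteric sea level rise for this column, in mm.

0–60 m: 3.4×10⁻⁴ × 60 × 0.94 = 0.019176 m
Layer 2: 2.2×10⁻⁴ × 750 × 1 = 0.16500 m
Layer 3: 690 × 0.3 × 2×10⁻⁴ = 0.04140 m
Δh = 0.019176 + 0.16500 + 0.04140 = 0.225576 m ≈ 230 mm

Δh ≈ 230 mm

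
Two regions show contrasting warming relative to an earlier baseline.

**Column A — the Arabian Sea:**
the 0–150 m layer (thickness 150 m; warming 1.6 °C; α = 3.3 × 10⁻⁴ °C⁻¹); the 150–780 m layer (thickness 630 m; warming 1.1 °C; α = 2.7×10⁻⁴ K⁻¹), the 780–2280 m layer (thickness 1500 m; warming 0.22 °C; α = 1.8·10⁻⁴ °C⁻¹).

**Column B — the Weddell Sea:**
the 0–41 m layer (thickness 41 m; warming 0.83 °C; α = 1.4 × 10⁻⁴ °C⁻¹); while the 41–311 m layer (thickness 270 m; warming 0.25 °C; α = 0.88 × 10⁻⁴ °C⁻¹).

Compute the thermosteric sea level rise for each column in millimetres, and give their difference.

Δh_A ≈ 326 mm, Δh_B ≈ 10.7 mm; difference ≈ 315 mm

A 1.6 × 3.3×10⁻⁴ × 150 = 0.07920 m
A 630 × 2.7×10⁻⁴ × 1.1 = 0.18711 m
A 780–2280 m: 0.22 × 1500 × 1.8×10⁻⁴ = 0.05940 m
A total: 0.32571 m
B 41 × 1.4×10⁻⁴ × 0.83 = 0.0047642 m
B 41–311 m: 270 × 0.25 × 0.88×10⁻⁴ = 0.00594 m
B total: 0.0107042 m
Difference: 0.32571 − 0.0107042 = 0.3150058 m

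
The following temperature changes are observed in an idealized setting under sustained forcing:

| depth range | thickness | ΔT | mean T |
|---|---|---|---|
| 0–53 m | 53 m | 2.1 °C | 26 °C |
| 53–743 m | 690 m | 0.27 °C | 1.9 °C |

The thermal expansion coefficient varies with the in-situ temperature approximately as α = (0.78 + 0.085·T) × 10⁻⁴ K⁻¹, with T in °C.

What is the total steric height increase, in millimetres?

Layer 1: α = (0.78 + 0.085×26)×10⁻⁴ = 2.99×10⁻⁴ K⁻¹
Layer 2: α = (0.78 + 0.085×1.9)×10⁻⁴ = 0.9415×10⁻⁴ K⁻¹
Layer 1: 2.99×10⁻⁴ × 53 × 2.1 = 0.0332787 m
0.9415×10⁻⁴ × 690 × 0.27 = 0.017540145 m
Δh = 0.0332787 + 0.017540145 = 0.050818845 m

50.8 mm of thermosteric rise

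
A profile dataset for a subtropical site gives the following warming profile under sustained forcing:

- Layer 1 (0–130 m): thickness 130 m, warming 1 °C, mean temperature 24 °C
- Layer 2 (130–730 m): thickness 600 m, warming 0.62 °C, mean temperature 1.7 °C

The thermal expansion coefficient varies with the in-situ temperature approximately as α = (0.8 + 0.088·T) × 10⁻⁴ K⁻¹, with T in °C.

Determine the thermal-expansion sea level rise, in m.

Layer 1: α = (0.8 + 0.088×24)×10⁻⁴ = 2.912×10⁻⁴ K⁻¹
Layer 2: α = (0.8 + 0.088×1.7)×10⁻⁴ = 0.9496×10⁻⁴ K⁻¹
0–130 m: 2.912×10⁻⁴ × 130 × 1 = 0.037856 m
130–730 m: 600 × 0.9496×10⁻⁴ × 0.62 = 0.03532512 m
Δh = 0.037856 + 0.03532512 = 0.07318112 m

0.0732 m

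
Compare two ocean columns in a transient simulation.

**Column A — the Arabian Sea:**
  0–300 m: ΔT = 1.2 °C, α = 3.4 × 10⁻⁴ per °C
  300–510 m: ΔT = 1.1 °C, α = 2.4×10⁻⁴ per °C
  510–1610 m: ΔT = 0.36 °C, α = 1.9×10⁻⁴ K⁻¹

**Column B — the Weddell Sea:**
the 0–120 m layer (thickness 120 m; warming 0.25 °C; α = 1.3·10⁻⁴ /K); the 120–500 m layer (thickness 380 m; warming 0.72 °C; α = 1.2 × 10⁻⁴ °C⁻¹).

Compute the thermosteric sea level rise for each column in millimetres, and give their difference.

A Layer 1: 1.2 × 3.4×10⁻⁴ × 300 = 0.12240 m
A 300–510 m: 2.4×10⁻⁴ × 1.1 × 210 = 0.05544 m
A Layer 3: 0.36 × 1100 × 1.9×10⁻⁴ = 0.07524 m
A total: 0.25308 m
B 120 × 0.25 × 1.3×10⁻⁴ = 0.00390 m
B Layer 2: 1.2×10⁻⁴ × 0.72 × 380 = 0.032832 m
B total: 0.036732 m
Difference: 0.25308 − 0.036732 = 0.216348 m

Δh_A ≈ 250 mm, Δh_B ≈ 37 mm; difference ≈ 220 mm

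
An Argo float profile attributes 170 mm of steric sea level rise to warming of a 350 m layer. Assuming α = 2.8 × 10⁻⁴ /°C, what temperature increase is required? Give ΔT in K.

ΔT = Δh/(αH) = 0.17 / (2.8×10⁻⁴ × 350) ≈ 1.735 K

about 1.7 K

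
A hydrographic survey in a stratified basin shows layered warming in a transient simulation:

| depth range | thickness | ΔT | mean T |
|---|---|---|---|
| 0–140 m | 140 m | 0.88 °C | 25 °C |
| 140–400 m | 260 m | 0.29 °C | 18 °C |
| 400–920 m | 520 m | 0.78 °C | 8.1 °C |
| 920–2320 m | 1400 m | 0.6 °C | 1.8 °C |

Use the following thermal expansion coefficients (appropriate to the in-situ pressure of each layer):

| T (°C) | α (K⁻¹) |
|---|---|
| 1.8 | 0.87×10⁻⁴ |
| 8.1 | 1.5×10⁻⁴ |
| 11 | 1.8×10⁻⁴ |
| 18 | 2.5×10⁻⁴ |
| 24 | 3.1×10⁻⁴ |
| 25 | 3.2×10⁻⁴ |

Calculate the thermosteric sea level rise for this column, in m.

Δh ≈ 0.192 m

Layer 1 at 25 °C → α = 3.2×10⁻⁴ K⁻¹
Layer 2 at 18 °C → α = 2.5×10⁻⁴ K⁻¹
Layer 3 at 8.1 °C → α = 1.5×10⁻⁴ K⁻¹
Layer 4 at 1.8 °C → α = 0.87×10⁻⁴ K⁻¹
3.2×10⁻⁴ × 140 × 0.88 = 0.039424 m
2.5×10⁻⁴ × 260 × 0.29 = 0.01885 m
Layer 3: 520 × 1.5×10⁻⁴ × 0.78 = 0.06084 m
920–2320 m: 1400 × 0.87×10⁻⁴ × 0.6 = 0.07308 m
Δh = 0.039424 + 0.01885 + 0.06084 + 0.07308 = 0.192194 m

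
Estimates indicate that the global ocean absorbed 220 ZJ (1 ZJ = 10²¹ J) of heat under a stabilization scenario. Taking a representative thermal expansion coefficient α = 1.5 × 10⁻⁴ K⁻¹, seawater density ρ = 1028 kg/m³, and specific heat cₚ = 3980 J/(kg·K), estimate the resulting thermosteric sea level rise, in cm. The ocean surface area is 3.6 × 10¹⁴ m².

Per unit area: Q = 220×10²¹ / (3.6×10¹⁴) ≈ 6.111×10⁸ J/m²
Δh = αQ/(ρcₚ) = 1.5×10⁻⁴ × 6.111×10⁸ / (1028 × 3980) ≈ 0.022404 m

Δh ≈ 2.24 cm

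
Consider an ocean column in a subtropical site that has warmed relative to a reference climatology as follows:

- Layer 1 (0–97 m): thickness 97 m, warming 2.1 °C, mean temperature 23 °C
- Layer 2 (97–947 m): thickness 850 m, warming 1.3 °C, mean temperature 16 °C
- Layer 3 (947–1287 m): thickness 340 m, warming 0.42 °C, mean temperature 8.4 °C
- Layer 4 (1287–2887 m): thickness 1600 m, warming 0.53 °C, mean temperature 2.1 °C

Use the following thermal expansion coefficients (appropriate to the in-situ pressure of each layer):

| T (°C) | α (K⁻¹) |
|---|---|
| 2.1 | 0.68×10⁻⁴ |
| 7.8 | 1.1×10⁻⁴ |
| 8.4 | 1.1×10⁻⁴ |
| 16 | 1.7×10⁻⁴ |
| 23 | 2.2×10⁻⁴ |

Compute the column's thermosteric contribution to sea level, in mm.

306 mm of thermosteric rise

Layer 1 at 23 °C → α = 2.2×10⁻⁴ K⁻¹
Layer 2 at 16 °C → α = 1.7×10⁻⁴ K⁻¹
Layer 3 at 8.4 °C → α = 1.1×10⁻⁴ K⁻¹
Layer 4 at 2.1 °C → α = 0.68×10⁻⁴ K⁻¹
0–97 m: 97 × 2.2×10⁻⁴ × 2.1 = 0.044814 m
97–947 m: 1.7×10⁻⁴ × 1.3 × 850 = 0.18785 m
Layer 3: 0.42 × 1.1×10⁻⁴ × 340 = 0.015708 m
0.68×10⁻⁴ × 1600 × 0.53 = 0.057664 m
Δh = 0.044814 + 0.18785 + 0.015708 + 0.057664 = 0.306036 m ≈ 306 mm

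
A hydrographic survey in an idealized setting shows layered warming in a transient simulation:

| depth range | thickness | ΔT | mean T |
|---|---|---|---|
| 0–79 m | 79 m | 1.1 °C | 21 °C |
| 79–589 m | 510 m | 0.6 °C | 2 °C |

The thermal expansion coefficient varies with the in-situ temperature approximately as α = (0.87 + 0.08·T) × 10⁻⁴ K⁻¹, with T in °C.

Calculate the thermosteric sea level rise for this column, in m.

Layer 1: α = (0.87 + 0.08×21)×10⁻⁴ = 2.55×10⁻⁴ K⁻¹
Layer 2: α = (0.87 + 0.08×2)×10⁻⁴ = 1.03×10⁻⁴ K⁻¹
0–79 m: 2.55×10⁻⁴ × 1.1 × 79 = 0.0221595 m
510 × 1.03×10⁻⁴ × 0.6 = 0.031518 m
Δh = 0.0221595 + 0.031518 = 0.0536775 m

0.0537 m of thermosteric rise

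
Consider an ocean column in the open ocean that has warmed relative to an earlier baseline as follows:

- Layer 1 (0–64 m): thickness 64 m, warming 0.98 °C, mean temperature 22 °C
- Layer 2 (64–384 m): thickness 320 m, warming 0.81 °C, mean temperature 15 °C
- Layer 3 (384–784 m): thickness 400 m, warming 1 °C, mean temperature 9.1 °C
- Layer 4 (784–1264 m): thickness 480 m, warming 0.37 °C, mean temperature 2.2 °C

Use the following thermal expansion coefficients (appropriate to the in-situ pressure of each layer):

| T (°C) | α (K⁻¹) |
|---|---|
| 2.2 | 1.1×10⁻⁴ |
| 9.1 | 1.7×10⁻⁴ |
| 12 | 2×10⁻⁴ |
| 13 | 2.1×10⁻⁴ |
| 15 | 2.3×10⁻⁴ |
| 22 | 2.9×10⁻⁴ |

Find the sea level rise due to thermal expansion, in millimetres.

165 mm of thermosteric rise

Layer 1 at 22 °C → α = 2.9×10⁻⁴ K⁻¹
Layer 2 at 15 °C → α = 2.3×10⁻⁴ K⁻¹
Layer 3 at 9.1 °C → α = 1.7×10⁻⁴ K⁻¹
Layer 4 at 2.2 °C → α = 1.1×10⁻⁴ K⁻¹
64 × 0.98 × 2.9×10⁻⁴ = 0.0181888 m
64–384 m: 320 × 0.81 × 2.3×10⁻⁴ = 0.059616 m
Layer 3: 1.7×10⁻⁴ × 1 × 400 = 0.06800 m
784–1264 m: 480 × 0.37 × 1.1×10⁻⁴ = 0.019536 m
Δh = 0.0181888 + 0.059616 + 0.06800 + 0.019536 = 0.1653408 m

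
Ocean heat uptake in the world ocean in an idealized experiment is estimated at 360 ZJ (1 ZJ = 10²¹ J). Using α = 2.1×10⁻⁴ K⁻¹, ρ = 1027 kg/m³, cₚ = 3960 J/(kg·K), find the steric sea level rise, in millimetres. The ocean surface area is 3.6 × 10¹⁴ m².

Δh ≈ 51.6 mm

Per unit area: Q = 360×10²¹ / (3.6×10¹⁴) = 1×10⁹ J/m²
Δh = αQ/(ρcₚ) = 2.1×10⁻⁴ × 1×10⁹ / (1027 × 3960) ≈ 0.051636 m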